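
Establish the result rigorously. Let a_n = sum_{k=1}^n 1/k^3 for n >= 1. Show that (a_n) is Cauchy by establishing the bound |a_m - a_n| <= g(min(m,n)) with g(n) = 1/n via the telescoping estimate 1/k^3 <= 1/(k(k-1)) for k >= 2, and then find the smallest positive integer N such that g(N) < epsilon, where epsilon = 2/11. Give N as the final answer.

For m > n >= 1: |a_m - a_n| = sum_{k=n+1}^m 1/k^3.
Use 1/k^3 <= 1/(k(k-1)) = 1/(k-1) - 1/k for k >= 2 (which holds since k^3 >= k^2 >= k(k-1) for k >= 2):
sum_{k=n+1}^m 1/k^3 <= sum_{k=n+1}^m (1/(k-1) - 1/k) = 1/n - 1/m <= 1/n.
By symmetry the same bound holds with n,m swapped, so |a_m - a_n| <= 1/min(m,n) = g(min(m,n)). Since g(n) -> 0, (a_n) is Cauchy.
Now solve g(N) < 2/11: 1/N < 2/11 <=> N > 1/(2/11) = 11/2.
The smallest integer strictly greater than 11/2 is N = 6.
Check: g(6) = 1/6 < 2/11; g(5) = 1/5 >= 2/11. So N = 6.

6


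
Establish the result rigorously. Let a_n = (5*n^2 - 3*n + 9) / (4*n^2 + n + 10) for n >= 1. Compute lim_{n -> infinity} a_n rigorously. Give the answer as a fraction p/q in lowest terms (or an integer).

Divide numerator and denominator by n^2, the highest power:
numerator / n^2 = 5 - 3/n + 9/n^2
denominator / n^2 = 4 + 1/n + 10/n^2
As n -> infinity, all terms of the form c/n^k (k >= 1) tend to 0.
So numerator / n^2 -> 5 and denominator / n^2 -> 4.
Therefore lim a_n = 5/4.

5/4


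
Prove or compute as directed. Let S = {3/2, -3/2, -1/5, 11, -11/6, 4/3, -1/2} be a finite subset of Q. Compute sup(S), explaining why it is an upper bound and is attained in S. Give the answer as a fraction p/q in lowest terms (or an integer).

S is finite, so sup(S) = max(S).
Sorted decreasing:
11, 3/2, 4/3, -1/5, -1/2, -3/2, -11/6
The extremum is 11.
For every x in S, x <= 11. And 11 is in S, so it is attained.
Therefore sup(S) = 11.

11


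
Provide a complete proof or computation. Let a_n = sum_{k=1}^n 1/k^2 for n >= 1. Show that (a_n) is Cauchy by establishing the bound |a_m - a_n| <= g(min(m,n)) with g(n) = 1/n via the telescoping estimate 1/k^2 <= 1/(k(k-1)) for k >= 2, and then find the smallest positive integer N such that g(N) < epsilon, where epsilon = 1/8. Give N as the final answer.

For m > n >= 1: |a_m - a_n| = sum_{k=n+1}^m 1/k^2.
Use 1/k^2 <= 1/(k(k-1)) = 1/(k-1) - 1/k for k >= 2:
sum_{k=n+1}^m 1/k^2 <= sum_{k=n+1}^m (1/(k-1) - 1/k) = 1/n - 1/m <= 1/n.
By symmetry the same bound holds with n,m swapped, so |a_m - a_n| <= 1/min(m,n) = g(min(m,n)). Since g(n) -> 0, (a_n) is Cauchy.
Now solve g(N) < 1/8: 1/N < 1/8 <=> N > 1/(1/8) = 8.
The smallest integer strictly greater than 8 is N = 9.
Check: g(9) = 1/9 < 1/8; g(8) = 1/8 >= 1/8. So N = 9.

9


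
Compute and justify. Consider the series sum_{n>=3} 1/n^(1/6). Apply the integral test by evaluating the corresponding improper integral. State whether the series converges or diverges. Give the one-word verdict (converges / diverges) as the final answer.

Let f(x) = x^(-1/6). Then f is positive, continuous, and decreasing on [3, infinity), so the integral test applies.
Compute the improper integral int_{3}^infinity f(x) dx:
  antiderivative F(x) = 6*x^(5/6)/5.
  As x -> infinity, F(x) -> infinity (since p = 1/6 < 1).
  So the integral diverges. By the integral test, the series diverges.

diverges


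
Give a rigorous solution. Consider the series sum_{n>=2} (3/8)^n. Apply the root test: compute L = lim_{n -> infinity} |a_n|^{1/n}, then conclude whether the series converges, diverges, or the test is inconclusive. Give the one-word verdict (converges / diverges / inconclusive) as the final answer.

Let a_n denote the general term. Form |a_n|^(1/n) and simplify:
|a_n|^(1/n) = 3/8
Take the limit as n -> infinity: L = 3/8.
Since L = 3/8 < 1, the root test implies convergence.

converges


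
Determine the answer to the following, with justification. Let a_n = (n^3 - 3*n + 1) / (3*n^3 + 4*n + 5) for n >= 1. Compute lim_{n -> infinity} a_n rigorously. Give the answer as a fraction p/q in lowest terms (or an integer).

Divide numerator and denominator by n^3, the highest power:
numerator / n^3 = 1 - 3/n^2 + n^(-3)
denominator / n^3 = 3 + 4/n^2 + 5/n^3
As n -> infinity, all terms of the form c/n^k (k >= 1) tend to 0.
So numerator / n^3 -> 1 and denominator / n^3 -> 3.
Therefore lim a_n = 1/3.

1/3


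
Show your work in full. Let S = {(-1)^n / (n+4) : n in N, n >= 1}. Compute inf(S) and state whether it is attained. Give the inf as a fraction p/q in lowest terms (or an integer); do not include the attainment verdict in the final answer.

Analysis:
- Values: -1/5, 1/6, -1/7, 1/8, -1/9, ...
- Positive terms (even n): 1/(2+4), 1/(4+4), ... decreasing -> max = 1/6 (n=2).
- Negative terms (odd n): -1/(1+4), -1/(3+4), ... increasing -> min = -1/5 (n=1).
- So sup = 1/6 (attained at n=2); inf = -1/5 (attained at n=1).
Conclusion: inf(S) = -1/5, attained in S.

-1/5


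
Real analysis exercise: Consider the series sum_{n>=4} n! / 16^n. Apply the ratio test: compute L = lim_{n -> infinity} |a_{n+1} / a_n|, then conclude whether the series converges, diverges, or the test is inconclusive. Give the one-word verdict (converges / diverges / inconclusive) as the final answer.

Let a_n denote the general term. Form the ratio a_{n+1}/a_n and simplify:
a_{n+1}/a_n = n/16 + 1/16
Take the limit as n -> infinity: L = infinity.
Since L = infinity > 1 (or L = infinity), the ratio test implies the series diverges.

diverges


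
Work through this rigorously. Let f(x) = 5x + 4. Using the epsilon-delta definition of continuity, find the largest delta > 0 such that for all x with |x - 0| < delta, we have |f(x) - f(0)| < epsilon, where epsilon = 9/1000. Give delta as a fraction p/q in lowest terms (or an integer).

We compute f(0) = 5*(0) + 4 = 4.
|f(x) - f(0)| = |5x + 4 - (4)| = |5(x - 0)| = 5|x - 0|.
We need 5|x - 0| < 9/1000, i.e. |x - 0| < 9/1000 / 5 = 9/5000.
So any delta <= 9/5000 works. Conversely, if delta > 9/5000, then x = 0 + 9/5000 satisfies |x - 0| = 9/5000 < delta but |f(x) - f(0)| = 5 * 9/5000 = 9/1000, which is not < 9/1000; so no larger delta works.
Hence the largest such delta is 9/5000.

9/5000


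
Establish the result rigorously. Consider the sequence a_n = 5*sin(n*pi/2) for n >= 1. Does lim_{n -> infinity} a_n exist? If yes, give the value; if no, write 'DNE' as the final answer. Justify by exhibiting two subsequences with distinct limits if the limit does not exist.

Examine the behaviour of a_n along subsequences.
a_{4k+1} = 5*sin(pi/2 + 2k*pi) = 5 -> 5. a_{4k+3} = 5*sin(3pi/2 + 2k*pi) = -5 -> -5.
Since these two subsequential limits are 5 and -5, distinct, the full sequence cannot converge (a convergent sequence has all subsequences tending to the same limit). So lim a_n does not exist.

DNE


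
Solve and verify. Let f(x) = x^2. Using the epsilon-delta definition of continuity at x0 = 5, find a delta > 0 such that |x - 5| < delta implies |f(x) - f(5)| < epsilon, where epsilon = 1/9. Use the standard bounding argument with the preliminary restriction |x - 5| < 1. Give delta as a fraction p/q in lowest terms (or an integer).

Factor: |x^2 - (5)^2| = |x - 5| * |x + 5|.
Impose |x - 5| < 1 first. Then |x + 5| = |(x - 5) + 2*(5)| <= |x - 5| + 2*|5| < 1 + 10 = 11.
So |x^2 - (5)^2| < delta * 11.
We need delta * 11 <= 1/9, i.e. delta <= 1/9/11 = 1/99.
Since 1/99 < 1, this is tighter than 1; take delta = 1/99.
So delta = 1/99 works.

1/99


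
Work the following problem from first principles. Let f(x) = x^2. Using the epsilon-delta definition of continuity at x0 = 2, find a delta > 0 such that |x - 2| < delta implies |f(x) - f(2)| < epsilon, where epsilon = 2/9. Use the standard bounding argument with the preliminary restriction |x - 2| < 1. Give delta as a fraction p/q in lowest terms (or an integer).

Factor: |x^2 - (2)^2| = |x - 2| * |x + 2|.
Impose |x - 2| < 1 first. Then |x + 2| = |(x - 2) + 2*(2)| <= |x - 2| + 2*|2| < 1 + 4 = 5.
So |x^2 - (2)^2| < delta * 5.
We need delta * 5 <= 2/9, i.e. delta <= 2/9/5 = 2/45.
Since 2/45 < 1, this is tighter than 1; take delta = 2/45.
So delta = 2/45 works.

2/45


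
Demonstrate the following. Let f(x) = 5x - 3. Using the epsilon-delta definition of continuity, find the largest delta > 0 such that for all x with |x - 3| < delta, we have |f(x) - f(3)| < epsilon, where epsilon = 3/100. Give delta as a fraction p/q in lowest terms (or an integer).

We compute f(3) = 5*(3) - 3 = 12.
|f(x) - f(3)| = |5x - 3 - (12)| = |5(x - 3)| = 5|x - 3|.
We need 5|x - 3| < 3/100, i.e. |x - 3| < 3/100 / 5 = 3/500.
So any delta <= 3/500 works. Conversely, if delta > 3/500, then x = 3 + 3/500 satisfies |x - 3| = 3/500 < delta but |f(x) - f(3)| = 5 * 3/500 = 3/100, which is not < 3/100; so no larger delta works.
Hence the largest such delta is 3/500.

3/500


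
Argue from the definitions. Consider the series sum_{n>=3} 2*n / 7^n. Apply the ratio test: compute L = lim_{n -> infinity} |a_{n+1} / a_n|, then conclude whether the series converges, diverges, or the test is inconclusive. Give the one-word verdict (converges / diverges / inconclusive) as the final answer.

Let a_n denote the general term. Form the ratio a_{n+1}/a_n and simplify:
a_{n+1}/a_n = (n + 1)/(7*n)
Take the limit as n -> infinity: L = 1/7.
Since L = 1/7 < 1, the ratio test implies the series converges.

converges


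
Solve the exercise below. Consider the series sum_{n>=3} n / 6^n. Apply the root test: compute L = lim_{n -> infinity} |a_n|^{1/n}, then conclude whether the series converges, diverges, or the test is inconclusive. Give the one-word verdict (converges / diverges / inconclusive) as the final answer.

Let a_n denote the general term. Form |a_n|^(1/n) and simplify:
|a_n|^(1/n) = n^(1/n)/6
Take the limit as n -> infinity: L = 1/6.
Since L = 1/6 < 1, the root test implies convergence.

converges


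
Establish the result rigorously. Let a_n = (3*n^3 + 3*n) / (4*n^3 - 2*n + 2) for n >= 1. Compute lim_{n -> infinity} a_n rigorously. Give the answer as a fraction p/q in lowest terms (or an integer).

Divide numerator and denominator by n^3, the highest power:
numerator / n^3 = 3 + 3/n^2
denominator / n^3 = 4 - 2/n^2 + 2/n^3
As n -> infinity, all terms of the form c/n^k (k >= 1) tend to 0.
So numerator / n^3 -> 3 and denominator / n^3 -> 4.
Therefore lim a_n = 3/4.

3/4


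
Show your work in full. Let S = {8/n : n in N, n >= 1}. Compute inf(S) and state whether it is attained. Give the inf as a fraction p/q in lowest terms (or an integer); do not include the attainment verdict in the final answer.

Analysis:
- Values: 8, 4, 8/3, 2, ... strictly decreasing.
- The maximum is 8 (n=1); sup = 8 (attained).
- The set is bounded below by 0; 8/n -> 0 so 0 is the greatest lower bound.
- 0 is not in the set, so inf = 0 is not attained.
Conclusion: inf(S) = 0, not attained in S.

0


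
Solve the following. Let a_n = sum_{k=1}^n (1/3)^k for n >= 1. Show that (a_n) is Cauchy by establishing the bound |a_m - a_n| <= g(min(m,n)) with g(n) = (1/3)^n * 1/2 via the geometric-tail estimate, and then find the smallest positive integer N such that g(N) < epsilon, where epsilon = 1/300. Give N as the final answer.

For m > n >= 1: |a_m - a_n| = sum_{k=n+1}^m (1/3)^k < sum_{k=n+1}^infinity (1/3)^k = (1/3)^(n+1) / (1 - 1/3) = (1/3)^n * (1/3) * (3/2) = (1/3)^n * 1/2.
So g(n) = (1/3)^n / 2. Since g(n) -> 0, (a_n) is Cauchy.
Now solve g(N) < 1/300: (1/3)^N / 2 < 1/300 <=> 3^N > 1 / (2 * 1/300) = 150.
Check powers of 3: 3^4 = 81 <= 150, 3^5 = 243 > 150.
So the smallest such N is 5. Check: g(5) = 1/(2 * 243) = 1/486 < 1/300.

5


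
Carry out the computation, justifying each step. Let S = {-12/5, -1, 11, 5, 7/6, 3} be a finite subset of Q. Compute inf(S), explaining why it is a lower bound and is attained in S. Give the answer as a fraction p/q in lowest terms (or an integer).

S is finite, so inf(S) = min(S).
Sorted increasing:
-12/5, -1, 7/6, 3, 5, 11
The extremum is -12/5.
For every x in S, x >= -12/5. And -12/5 is in S, so it is attained.
Therefore inf(S) = -12/5.

-12/5


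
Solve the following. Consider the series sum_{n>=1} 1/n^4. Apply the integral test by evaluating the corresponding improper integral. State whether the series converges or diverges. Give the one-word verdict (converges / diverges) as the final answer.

Let f(x) = x^(-4). Then f is positive, continuous, and decreasing on [1, infinity), so the integral test applies.
Compute the improper integral int_{1}^infinity f(x) dx:
  antiderivative F(x) = -1/(3*x^3).
  As x -> infinity, F(x) -> 0 (since p = 4 > 1).
  So int = F(infinity) - F(1) = 0 - (-1/3) = 1/3.
  Finite, so by the integral test, the series converges.

converges


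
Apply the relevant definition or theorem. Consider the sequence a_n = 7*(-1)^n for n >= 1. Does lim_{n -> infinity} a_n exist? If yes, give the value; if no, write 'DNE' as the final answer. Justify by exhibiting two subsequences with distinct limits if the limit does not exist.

Examine the behaviour of a_n along subsequences.
Even-n subsequence a_{2k} = 7 -> 7. Odd-n subsequence a_{2k+1} = -7 -> -7.
Since these two subsequential limits are 7 and -7, distinct, the full sequence cannot converge (a convergent sequence has all subsequences tending to the same limit). So lim a_n does not exist.

DNE


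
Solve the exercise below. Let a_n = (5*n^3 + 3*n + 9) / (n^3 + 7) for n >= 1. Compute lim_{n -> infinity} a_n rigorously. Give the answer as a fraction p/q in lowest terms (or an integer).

Divide numerator and denominator by n^3, the highest power:
numerator / n^3 = 5 + 3/n^2 + 9/n^3
denominator / n^3 = 1 + 7/n^3
As n -> infinity, all terms of the form c/n^k (k >= 1) tend to 0.
So numerator / n^3 -> 5 and denominator / n^3 -> 1.
Therefore lim a_n = 5.

5


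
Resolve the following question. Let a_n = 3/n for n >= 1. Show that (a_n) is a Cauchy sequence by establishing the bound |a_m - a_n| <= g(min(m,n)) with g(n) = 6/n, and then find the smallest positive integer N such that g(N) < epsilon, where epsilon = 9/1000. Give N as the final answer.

For any m, n >= 1, by the triangle inequality:
|a_m - a_n| = |3/m - 3/n| <= 3*1/m + 3*1/n <= 6/min(m,n).
So g(n) = 6/n bounds the Cauchy difference. Since g(n) -> 0, (a_n) is Cauchy.
Now solve g(N) < 9/1000: 6/N < 9/1000 <=> N > 6 / (9/1000) = 2000/3.
The smallest integer strictly greater than 2000/3 is N = 667.
Check: g(667) = 6/667 = 6/667 < 9/1000; g(666) = 1/111 >= 9/1000. So N = 667.

667


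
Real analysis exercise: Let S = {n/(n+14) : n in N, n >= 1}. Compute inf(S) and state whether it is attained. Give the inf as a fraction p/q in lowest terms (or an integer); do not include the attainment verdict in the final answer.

Analysis:
- Values: 1/15, 1/8, 3/17, 2/9, ... strictly increasing.
- Minimum is 1/15 (n=1); inf = 1/15 (attained).
- n/(n+14) = 1 - 14/(n+14) -> 1 from below as n -> infinity, and never equals 1.
- So sup = 1 (not attained).
Conclusion: inf(S) = 1/15, attained in S.

1/15


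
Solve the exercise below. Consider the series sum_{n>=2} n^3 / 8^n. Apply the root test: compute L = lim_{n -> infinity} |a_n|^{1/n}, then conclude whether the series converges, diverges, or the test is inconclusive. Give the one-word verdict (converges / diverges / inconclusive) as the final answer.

Let a_n denote the general term. Form |a_n|^(1/n) and simplify:
|a_n|^(1/n) = n^(3/n)/8
Take the limit as n -> infinity: L = 1/8.
Since L = 1/8 < 1, the root test implies convergence.

converges


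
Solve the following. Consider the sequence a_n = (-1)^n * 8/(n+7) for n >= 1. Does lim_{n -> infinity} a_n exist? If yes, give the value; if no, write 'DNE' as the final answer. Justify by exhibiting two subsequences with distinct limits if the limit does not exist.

Examine the behaviour of a_n along subsequences.
Even-n subsequence a_{2k} = 8/(2k+7) -> 0. Odd-n subsequence a_{2k+1} = -8/(2k+8) -> 0. Both tend to 0, which suggests the limit is 0; verify directly.
|a_n - 0| = 8/(n+7) < 8/n for every n >= 1.
Given epsilon > 0, choose a positive integer N > 8/epsilon. Then for all n >= N, |a_n| < 8/n <= 8/N < epsilon.
So by the definition of the limit, lim a_n exists and equals 0.

0


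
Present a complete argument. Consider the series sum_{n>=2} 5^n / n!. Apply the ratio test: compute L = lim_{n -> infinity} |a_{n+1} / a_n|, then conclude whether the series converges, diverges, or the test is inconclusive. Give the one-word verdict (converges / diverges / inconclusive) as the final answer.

Let a_n denote the general term. Form the ratio a_{n+1}/a_n and simplify:
a_{n+1}/a_n = 5/(n + 1)
Take the limit as n -> infinity: L = 0.
Since L = 0 < 1, the ratio test implies the series converges.

converges


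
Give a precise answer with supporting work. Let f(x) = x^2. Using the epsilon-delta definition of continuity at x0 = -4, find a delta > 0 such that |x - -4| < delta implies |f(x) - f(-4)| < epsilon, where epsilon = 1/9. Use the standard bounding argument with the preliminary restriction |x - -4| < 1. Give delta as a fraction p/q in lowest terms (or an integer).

Factor: |x^2 - (-4)^2| = |x - -4| * |x + -4|.
Impose |x - -4| < 1 first. Then |x + -4| = |(x - -4) + 2*(-4)| <= |x - -4| + 2*|-4| < 1 + 8 = 9.
So |x^2 - (-4)^2| < delta * 9.
We need delta * 9 <= 1/9, i.e. delta <= 1/9/9 = 1/81.
Since 1/81 < 1, this is tighter than 1; take delta = 1/81.
So delta = 1/81 works.

1/81


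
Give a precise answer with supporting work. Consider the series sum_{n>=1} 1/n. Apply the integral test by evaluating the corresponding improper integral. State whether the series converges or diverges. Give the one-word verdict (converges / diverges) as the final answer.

Let f(x) = 1/x. Then f is positive, continuous, and decreasing on [1, infinity), so the integral test applies.
Compute the improper integral int_{1}^infinity f(x) dx:
  antiderivative F(x) = log(x).
  As x -> infinity, log(x) -> infinity.
  So int = infinity - log(1) = infinity. By the integral test, the series diverges.

diverges


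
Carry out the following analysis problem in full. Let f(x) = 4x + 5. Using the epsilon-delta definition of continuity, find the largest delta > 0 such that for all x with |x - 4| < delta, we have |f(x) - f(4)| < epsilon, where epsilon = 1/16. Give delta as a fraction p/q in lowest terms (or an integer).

We compute f(4) = 4*(4) + 5 = 21.
|f(x) - f(4)| = |4x + 5 - (21)| = |4(x - 4)| = 4|x - 4|.
We need 4|x - 4| < 1/16, i.e. |x - 4| < 1/16 / 4 = 1/64.
So any delta <= 1/64 works. Conversely, if delta > 1/64, then x = 4 + 1/64 satisfies |x - 4| = 1/64 < delta but |f(x) - f(4)| = 4 * 1/64 = 1/16, which is not < 1/16; so no larger delta works.
Hence the largest such delta is 1/64.

1/64


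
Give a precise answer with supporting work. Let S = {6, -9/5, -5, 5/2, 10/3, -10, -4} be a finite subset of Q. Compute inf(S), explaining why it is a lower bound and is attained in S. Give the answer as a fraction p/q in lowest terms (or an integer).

S is finite, so inf(S) = min(S).
Sorted increasing:
-10, -5, -4, -9/5, 5/2, 10/3, 6
The extremum is -10.
For every x in S, x >= -10. And -10 is in S, so it is attained.
Therefore inf(S) = -10.

-10


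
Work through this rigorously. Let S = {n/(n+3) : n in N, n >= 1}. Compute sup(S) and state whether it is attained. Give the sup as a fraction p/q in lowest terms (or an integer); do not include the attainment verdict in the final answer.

Analysis:
- Values: 1/4, 2/5, 1/2, 4/7, ... strictly increasing.
- Minimum is 1/4 (n=1); inf = 1/4 (attained).
- n/(n+3) = 1 - 3/(n+3) -> 1 from below as n -> infinity, and never equals 1.
- So sup = 1 (not attained).
Conclusion: sup(S) = 1, not attained in S.

1


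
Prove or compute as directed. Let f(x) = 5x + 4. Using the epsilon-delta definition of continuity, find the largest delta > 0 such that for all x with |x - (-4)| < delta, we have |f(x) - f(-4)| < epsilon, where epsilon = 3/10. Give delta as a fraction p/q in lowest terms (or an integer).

We compute f(-4) = 5*(-4) + 4 = -16.
|f(x) - f(-4)| = |5x + 4 - (-16)| = |5(x - (-4))| = 5|x - (-4)|.
We need 5|x - (-4)| < 3/10, i.e. |x - (-4)| < 3/10 / 5 = 3/50.
So any delta <= 3/50 works. Conversely, if delta > 3/50, then x = -4 + 3/50 satisfies |x - (-4)| = 3/50 < delta but |f(x) - f(-4)| = 5 * 3/50 = 3/10, which is not < 3/10; so no larger delta works.
Hence the largest such delta is 3/50.

3/50


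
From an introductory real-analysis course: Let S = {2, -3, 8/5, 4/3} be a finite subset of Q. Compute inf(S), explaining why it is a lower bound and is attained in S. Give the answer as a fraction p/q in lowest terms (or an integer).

S is finite, so inf(S) = min(S).
Sorted increasing:
-3, 4/3, 8/5, 2
The extremum is -3.
For every x in S, x >= -3. And -3 is in S, so it is attained.
Therefore inf(S) = -3.

-3


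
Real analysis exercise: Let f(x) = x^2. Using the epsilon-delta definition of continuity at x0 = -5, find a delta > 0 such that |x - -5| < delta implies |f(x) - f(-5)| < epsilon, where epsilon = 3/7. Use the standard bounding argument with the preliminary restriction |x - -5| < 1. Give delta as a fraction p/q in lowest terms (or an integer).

Factor: |x^2 - (-5)^2| = |x - -5| * |x + -5|.
Impose |x - -5| < 1 first. Then |x + -5| = |(x - -5) + 2*(-5)| <= |x - -5| + 2*|-5| < 1 + 10 = 11.
So |x^2 - (-5)^2| < delta * 11.
We need delta * 11 <= 3/7, i.e. delta <= 3/7/11 = 3/77.
Since 3/77 < 1, this is tighter than 1; take delta = 3/77.
So delta = 3/77 works.

3/77


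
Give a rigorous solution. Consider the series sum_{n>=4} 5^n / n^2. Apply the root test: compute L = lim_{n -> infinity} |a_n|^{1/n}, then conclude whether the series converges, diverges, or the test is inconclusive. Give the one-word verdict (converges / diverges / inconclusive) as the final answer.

Let a_n denote the general term. Form |a_n|^(1/n) and simplify:
|a_n|^(1/n) = 5/n^(2/n)
Take the limit as n -> infinity: L = 5.
Since L = 5 > 1, the root test implies divergence.

diverges


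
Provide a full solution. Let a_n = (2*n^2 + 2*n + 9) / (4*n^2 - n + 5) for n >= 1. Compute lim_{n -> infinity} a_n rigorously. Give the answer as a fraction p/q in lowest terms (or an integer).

Divide numerator and denominator by n^2, the highest power:
numerator / n^2 = 2 + 2/n + 9/n^2
denominator / n^2 = 4 - 1/n + 5/n^2
As n -> infinity, all terms of the form c/n^k (k >= 1) tend to 0.
So numerator / n^2 -> 2 and denominator / n^2 -> 4.
Therefore lim a_n = 1/2.

1/2


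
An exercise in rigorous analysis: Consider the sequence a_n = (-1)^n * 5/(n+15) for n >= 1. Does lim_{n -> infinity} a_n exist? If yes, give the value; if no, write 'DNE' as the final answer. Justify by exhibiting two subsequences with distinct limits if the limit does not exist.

Examine the behaviour of a_n along subsequences.
Even-n subsequence a_{2k} = 5/(2k+15) -> 0. Odd-n subsequence a_{2k+1} = -5/(2k+16) -> 0. Both tend to 0, which suggests the limit is 0; verify directly.
|a_n - 0| = 5/(n+15) < 5/n for every n >= 1.
Given epsilon > 0, choose a positive integer N > 5/epsilon. Then for all n >= N, |a_n| < 5/n <= 5/N < epsilon.
So by the definition of the limit, lim a_n exists and equals 0.

0


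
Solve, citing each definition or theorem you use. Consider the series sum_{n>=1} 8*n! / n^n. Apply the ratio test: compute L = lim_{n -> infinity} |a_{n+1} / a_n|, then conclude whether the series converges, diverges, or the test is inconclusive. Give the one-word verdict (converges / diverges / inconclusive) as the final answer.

Let a_n denote the general term. Form the ratio a_{n+1}/a_n and simplify:
a_{n+1}/a_n = (n/(n + 1))^n
Take the limit as n -> infinity: L = exp(-1).
Since L = exp(-1) < 1, the ratio test implies the series converges.

converges


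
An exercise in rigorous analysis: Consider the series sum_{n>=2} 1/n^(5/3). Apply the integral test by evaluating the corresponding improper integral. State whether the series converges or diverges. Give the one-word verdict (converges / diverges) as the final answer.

Let f(x) = x^(-5/3). Then f is positive, continuous, and decreasing on [2, infinity), so the integral test applies.
Compute the improper integral int_{2}^infinity f(x) dx:
  antiderivative F(x) = -3/(2*x^(2/3)).
  As x -> infinity, F(x) -> 0 (since p = 5/3 > 1).
  So int = F(infinity) - F(2) = 0 - (-3*2^(1/3)/4) = 3*2^(1/3)/4.
  Finite, so by the integral test, the series converges.

converges


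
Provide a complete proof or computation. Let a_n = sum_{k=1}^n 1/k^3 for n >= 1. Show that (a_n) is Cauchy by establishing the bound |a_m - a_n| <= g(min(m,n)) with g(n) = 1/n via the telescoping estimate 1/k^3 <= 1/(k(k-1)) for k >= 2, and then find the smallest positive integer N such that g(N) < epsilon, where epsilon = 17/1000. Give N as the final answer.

For m > n >= 1: |a_m - a_n| = sum_{k=n+1}^m 1/k^3.
Use 1/k^3 <= 1/(k(k-1)) = 1/(k-1) - 1/k for k >= 2 (which holds since k^3 >= k^2 >= k(k-1) for k >= 2):
sum_{k=n+1}^m 1/k^3 <= sum_{k=n+1}^m (1/(k-1) - 1/k) = 1/n - 1/m <= 1/n.
By symmetry the same bound holds with n,m swapped, so |a_m - a_n| <= 1/min(m,n) = g(min(m,n)). Since g(n) -> 0, (a_n) is Cauchy.
Now solve g(N) < 17/1000: 1/N < 17/1000 <=> N > 1/(17/1000) = 1000/17.
The smallest integer strictly greater than 1000/17 is N = 59.
Check: g(59) = 1/59 < 17/1000; g(58) = 1/58 >= 17/1000. So N = 59.

59


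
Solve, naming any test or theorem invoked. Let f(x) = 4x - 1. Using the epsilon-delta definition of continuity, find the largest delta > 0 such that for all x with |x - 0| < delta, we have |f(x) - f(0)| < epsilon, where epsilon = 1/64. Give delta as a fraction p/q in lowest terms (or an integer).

We compute f(0) = 4*(0) - 1 = -1.
|f(x) - f(0)| = |4x - 1 - (-1)| = |4(x - 0)| = 4|x - 0|.
We need 4|x - 0| < 1/64, i.e. |x - 0| < 1/64 / 4 = 1/256.
So any delta <= 1/256 works. Conversely, if delta > 1/256, then x = 0 + 1/256 satisfies |x - 0| = 1/256 < delta but |f(x) - f(0)| = 4 * 1/256 = 1/64, which is not < 1/64; so no larger delta works.
Hence the largest such delta is 1/256.

1/256


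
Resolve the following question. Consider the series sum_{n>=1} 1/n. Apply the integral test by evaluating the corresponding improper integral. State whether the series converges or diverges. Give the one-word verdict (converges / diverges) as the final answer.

Let f(x) = 1/x. Then f is positive, continuous, and decreasing on [1, infinity), so the integral test applies.
Compute the improper integral int_{1}^infinity f(x) dx:
  antiderivative F(x) = log(x).
  As x -> infinity, log(x) -> infinity.
  So int = infinity - log(1) = infinity. By the integral test, the series diverges.

diverges


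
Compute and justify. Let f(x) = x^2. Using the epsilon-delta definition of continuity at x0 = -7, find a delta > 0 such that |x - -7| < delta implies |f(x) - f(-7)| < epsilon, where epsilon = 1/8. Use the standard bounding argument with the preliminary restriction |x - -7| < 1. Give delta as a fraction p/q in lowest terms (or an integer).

Factor: |x^2 - (-7)^2| = |x - -7| * |x + -7|.
Impose |x - -7| < 1 first. Then |x + -7| = |(x - -7) + 2*(-7)| <= |x - -7| + 2*|-7| < 1 + 14 = 15.
So |x^2 - (-7)^2| < delta * 15.
We need delta * 15 <= 1/8, i.e. delta <= 1/8/15 = 1/120.
Since 1/120 < 1, this is tighter than 1; take delta = 1/120.
So delta = 1/120 works.

1/120


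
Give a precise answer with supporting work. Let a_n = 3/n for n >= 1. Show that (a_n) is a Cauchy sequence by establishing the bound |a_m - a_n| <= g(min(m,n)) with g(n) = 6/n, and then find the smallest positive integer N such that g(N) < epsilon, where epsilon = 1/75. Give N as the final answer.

For any m, n >= 1, by the triangle inequality:
|a_m - a_n| = |3/m - 3/n| <= 3*1/m + 3*1/n <= 6/min(m,n).
So g(n) = 6/n bounds the Cauchy difference. Since g(n) -> 0, (a_n) is Cauchy.
Now solve g(N) < 1/75: 6/N < 1/75 <=> N > 6 / (1/75) = 450.
The smallest integer strictly greater than 450 is N = 451.
Check: g(451) = 6/451 = 6/451 < 1/75; g(450) = 1/75 >= 1/75. So N = 451.

451


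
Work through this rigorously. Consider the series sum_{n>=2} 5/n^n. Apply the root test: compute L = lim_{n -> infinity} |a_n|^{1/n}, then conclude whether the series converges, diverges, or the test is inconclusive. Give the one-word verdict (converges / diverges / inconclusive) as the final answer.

Let a_n denote the general term. Form |a_n|^(1/n) and simplify:
|a_n|^(1/n) = 5^(1/n)/n
Take the limit as n -> infinity: L = 0.
Since L = 0 < 1, the root test implies convergence.

converges


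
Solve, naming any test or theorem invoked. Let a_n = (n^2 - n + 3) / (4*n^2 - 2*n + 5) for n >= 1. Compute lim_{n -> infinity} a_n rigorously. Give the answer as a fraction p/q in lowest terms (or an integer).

Divide numerator and denominator by n^2, the highest power:
numerator / n^2 = 1 - 1/n + 3/n^2
denominator / n^2 = 4 - 2/n + 5/n^2
As n -> infinity, all terms of the form c/n^k (k >= 1) tend to 0.
So numerator / n^2 -> 1 and denominator / n^2 -> 4.
Therefore lim a_n = 1/4.

1/4


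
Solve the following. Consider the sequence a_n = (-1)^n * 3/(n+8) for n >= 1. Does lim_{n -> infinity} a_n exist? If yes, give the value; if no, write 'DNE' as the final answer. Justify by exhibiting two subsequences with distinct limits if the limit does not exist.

Examine the behaviour of a_n along subsequences.
Even-n subsequence a_{2k} = 3/(2k+8) -> 0. Odd-n subsequence a_{2k+1} = -3/(2k+9) -> 0. Both tend to 0, which suggests the limit is 0; verify directly.
|a_n - 0| = 3/(n+8) < 3/n for every n >= 1.
Given epsilon > 0, choose a positive integer N > 3/epsilon. Then for all n >= N, |a_n| < 3/n <= 3/N < epsilon.
So by the definition of the limit, lim a_n exists and equals 0.

0


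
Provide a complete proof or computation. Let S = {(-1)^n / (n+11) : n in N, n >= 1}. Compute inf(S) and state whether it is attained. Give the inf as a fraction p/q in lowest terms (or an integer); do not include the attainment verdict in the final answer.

Analysis:
- Values: -1/12, 1/13, -1/14, 1/15, -1/16, ...
- Positive terms (even n): 1/(2+11), 1/(4+11), ... decreasing -> max = 1/13 (n=2).
- Negative terms (odd n): -1/(1+11), -1/(3+11), ... increasing -> min = -1/12 (n=1).
- So sup = 1/13 (attained at n=2); inf = -1/12 (attained at n=1).
Conclusion: inf(S) = -1/12, attained in S.

-1/12


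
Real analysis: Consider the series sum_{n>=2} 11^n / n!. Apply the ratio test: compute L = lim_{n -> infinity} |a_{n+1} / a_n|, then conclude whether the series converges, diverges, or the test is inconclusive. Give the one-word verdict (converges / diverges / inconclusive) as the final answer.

Let a_n denote the general term. Form the ratio a_{n+1}/a_n and simplify:
a_{n+1}/a_n = 11/(n + 1)
Take the limit as n -> infinity: L = 0.
Since L = 0 < 1, the ratio test implies the series converges.

converges


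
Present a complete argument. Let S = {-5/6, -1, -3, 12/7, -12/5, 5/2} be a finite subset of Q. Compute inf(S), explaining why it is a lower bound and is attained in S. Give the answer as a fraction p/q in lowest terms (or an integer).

S is finite, so inf(S) = min(S).
Sorted increasing:
-3, -12/5, -1, -5/6, 12/7, 5/2
The extremum is -3.
For every x in S, x >= -3. And -3 is in S, so it is attained.
Therefore inf(S) = -3.

-3


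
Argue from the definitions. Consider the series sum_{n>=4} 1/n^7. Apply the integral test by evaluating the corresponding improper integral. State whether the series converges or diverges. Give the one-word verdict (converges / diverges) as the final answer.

Let f(x) = x^(-7). Then f is positive, continuous, and decreasing on [4, infinity), so the integral test applies.
Compute the improper integral int_{4}^infinity f(x) dx:
  antiderivative F(x) = -1/(6*x^6).
  As x -> infinity, F(x) -> 0 (since p = 7 > 1).
  So int = F(infinity) - F(4) = 0 - (-1/24576) = 1/24576.
  Finite, so by the integral test, the series converges.

converges


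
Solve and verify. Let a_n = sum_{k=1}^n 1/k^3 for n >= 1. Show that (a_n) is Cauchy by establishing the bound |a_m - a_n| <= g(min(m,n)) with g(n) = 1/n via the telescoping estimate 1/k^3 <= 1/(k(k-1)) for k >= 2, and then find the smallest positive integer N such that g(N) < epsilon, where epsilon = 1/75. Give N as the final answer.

For m > n >= 1: |a_m - a_n| = sum_{k=n+1}^m 1/k^3.
Use 1/k^3 <= 1/(k(k-1)) = 1/(k-1) - 1/k for k >= 2 (which holds since k^3 >= k^2 >= k(k-1) for k >= 2):
sum_{k=n+1}^m 1/k^3 <= sum_{k=n+1}^m (1/(k-1) - 1/k) = 1/n - 1/m <= 1/n.
By symmetry the same bound holds with n,m swapped, so |a_m - a_n| <= 1/min(m,n) = g(min(m,n)). Since g(n) -> 0, (a_n) is Cauchy.
Now solve g(N) < 1/75: 1/N < 1/75 <=> N > 1/(1/75) = 75.
The smallest integer strictly greater than 75 is N = 76.
Check: g(76) = 1/76 < 1/75; g(75) = 1/75 >= 1/75. So N = 76.

76


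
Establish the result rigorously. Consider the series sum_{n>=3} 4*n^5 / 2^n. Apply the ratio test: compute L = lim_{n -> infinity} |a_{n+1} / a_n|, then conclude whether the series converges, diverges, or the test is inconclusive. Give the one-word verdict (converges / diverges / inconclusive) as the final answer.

Let a_n denote the general term. Form the ratio a_{n+1}/a_n and simplify:
a_{n+1}/a_n = (n + 1)^5/(2*n^5)
Take the limit as n -> infinity: L = 1/2.
Since L = 1/2 < 1, the ratio test implies the series converges.

converges


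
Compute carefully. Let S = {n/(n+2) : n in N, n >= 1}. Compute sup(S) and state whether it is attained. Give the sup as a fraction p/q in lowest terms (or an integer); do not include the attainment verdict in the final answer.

Analysis:
- Values: 1/3, 1/2, 3/5, 2/3, ... strictly increasing.
- Minimum is 1/3 (n=1); inf = 1/3 (attained).
- n/(n+2) = 1 - 2/(n+2) -> 1 from below as n -> infinity, and never equals 1.
- So sup = 1 (not attained).
Conclusion: sup(S) = 1, not attained in S.

1


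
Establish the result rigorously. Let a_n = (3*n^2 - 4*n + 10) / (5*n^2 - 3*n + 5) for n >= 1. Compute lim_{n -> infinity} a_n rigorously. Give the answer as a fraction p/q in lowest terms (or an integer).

Divide numerator and denominator by n^2, the highest power:
numerator / n^2 = 3 - 4/n + 10/n^2
denominator / n^2 = 5 - 3/n + 5/n^2
As n -> infinity, all terms of the form c/n^k (k >= 1) tend to 0.
So numerator / n^2 -> 3 and denominator / n^2 -> 5.
Therefore lim a_n = 3/5.

3/5


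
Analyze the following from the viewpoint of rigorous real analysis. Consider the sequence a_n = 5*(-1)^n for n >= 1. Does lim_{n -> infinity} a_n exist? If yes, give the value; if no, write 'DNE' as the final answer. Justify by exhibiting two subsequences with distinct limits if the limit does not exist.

Examine the behaviour of a_n along subsequences.
Even-n subsequence a_{2k} = 5 -> 5. Odd-n subsequence a_{2k+1} = -5 -> -5.
Since these two subsequential limits are 5 and -5, distinct, the full sequence cannot converge (a convergent sequence has all subsequences tending to the same limit). So lim a_n does not exist.

DNE


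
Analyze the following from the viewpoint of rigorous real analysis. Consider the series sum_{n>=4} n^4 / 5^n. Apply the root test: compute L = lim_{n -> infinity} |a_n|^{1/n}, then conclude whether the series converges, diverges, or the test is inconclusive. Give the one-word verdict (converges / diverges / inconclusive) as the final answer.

Let a_n denote the general term. Form |a_n|^(1/n) and simplify:
|a_n|^(1/n) = n^(4/n)/5
Take the limit as n -> infinity: L = 1/5.
Since L = 1/5 < 1, the root test implies convergence.

converges


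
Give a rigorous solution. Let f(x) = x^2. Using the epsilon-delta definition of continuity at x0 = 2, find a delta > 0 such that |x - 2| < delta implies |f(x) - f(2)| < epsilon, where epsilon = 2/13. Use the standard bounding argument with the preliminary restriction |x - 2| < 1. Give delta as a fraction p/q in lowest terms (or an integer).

Factor: |x^2 - (2)^2| = |x - 2| * |x + 2|.
Impose |x - 2| < 1 first. Then |x + 2| = |(x - 2) + 2*(2)| <= |x - 2| + 2*|2| < 1 + 4 = 5.
So |x^2 - (2)^2| < delta * 5.
We need delta * 5 <= 2/13, i.e. delta <= 2/13/5 = 2/65.
Since 2/65 < 1, this is tighter than 1; take delta = 2/65.
So delta = 2/65 works.

2/65


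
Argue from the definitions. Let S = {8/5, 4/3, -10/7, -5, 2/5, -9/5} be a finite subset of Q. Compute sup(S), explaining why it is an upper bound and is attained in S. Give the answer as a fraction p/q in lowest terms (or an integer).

S is finite, so sup(S) = max(S).
Sorted decreasing:
8/5, 4/3, 2/5, -10/7, -9/5, -5
The extremum is 8/5.
For every x in S, x <= 8/5. And 8/5 is in S, so it is attained.
Therefore sup(S) = 8/5.

8/5


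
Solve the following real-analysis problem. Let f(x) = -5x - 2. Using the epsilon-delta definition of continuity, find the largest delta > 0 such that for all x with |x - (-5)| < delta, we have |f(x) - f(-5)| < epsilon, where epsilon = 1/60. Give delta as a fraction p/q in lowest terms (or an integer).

We compute f(-5) = -5*(-5) - 2 = 23.
|f(x) - f(-5)| = |-5x - 2 - (23)| = |-5(x - (-5))| = 5|x - (-5)|.
We need 5|x - (-5)| < 1/60, i.e. |x - (-5)| < 1/60 / 5 = 1/300.
So any delta <= 1/300 works. Conversely, if delta > 1/300, then x = -5 + 1/300 satisfies |x - (-5)| = 1/300 < delta but |f(x) - f(-5)| = 5 * 1/300 = 1/60, which is not < 1/60; so no larger delta works.
Hence the largest such delta is 1/300.

1/300


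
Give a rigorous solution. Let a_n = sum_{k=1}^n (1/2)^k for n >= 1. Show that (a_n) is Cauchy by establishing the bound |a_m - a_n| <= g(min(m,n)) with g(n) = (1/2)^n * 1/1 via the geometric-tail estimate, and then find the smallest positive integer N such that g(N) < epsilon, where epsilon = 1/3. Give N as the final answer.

For m > n >= 1: |a_m - a_n| = sum_{k=n+1}^m (1/2)^k < sum_{k=n+1}^infinity (1/2)^k = (1/2)^(n+1) / (1 - 1/2) = (1/2)^n * (1/2) * (2/1) = (1/2)^n * 1/1.
So g(n) = (1/2)^n / 1. Since g(n) -> 0, (a_n) is Cauchy.
Now solve g(N) < 1/3: (1/2)^N / 1 < 1/3 <=> 2^N > 1 / (1 * 1/3) = 3.
Check powers of 2: 2^1 = 2 <= 3, 2^2 = 4 > 3.
So the smallest such N is 2. Check: g(2) = 1/(1 * 4) = 1/4 < 1/3.

2


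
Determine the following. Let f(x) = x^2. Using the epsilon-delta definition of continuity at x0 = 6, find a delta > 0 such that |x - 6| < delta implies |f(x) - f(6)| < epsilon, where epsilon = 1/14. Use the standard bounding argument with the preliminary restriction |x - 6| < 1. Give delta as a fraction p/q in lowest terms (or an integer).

Factor: |x^2 - (6)^2| = |x - 6| * |x + 6|.
Impose |x - 6| < 1 first. Then |x + 6| = |(x - 6) + 2*(6)| <= |x - 6| + 2*|6| < 1 + 12 = 13.
So |x^2 - (6)^2| < delta * 13.
We need delta * 13 <= 1/14, i.e. delta <= 1/14/13 = 1/182.
Since 1/182 < 1, this is tighter than 1; take delta = 1/182.
So delta = 1/182 works.

1/182


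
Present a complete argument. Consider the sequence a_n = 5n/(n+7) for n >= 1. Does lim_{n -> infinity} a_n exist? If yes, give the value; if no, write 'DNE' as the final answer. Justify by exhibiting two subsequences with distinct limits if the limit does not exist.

Examine the behaviour of a_n along subsequences.
Even-n subsequence a_{2k} = 5(2k)/(2k+7) -> 5. Odd-n subsequence a_{2k+1} = 5(2k+1)/(2k+8) -> 5. Both tend to 5, which suggests the limit is 5; verify directly.
|a_n - 5| = |5n - 5(n+7)| / (n+7) = 35/(n+7) < 35/n for every n >= 1.
Given epsilon > 0, choose a positive integer N > 35/epsilon. Then for all n >= N, |a_n - 5| < 35/n <= 35/N < epsilon.
So by the definition of the limit, lim a_n exists and equals 5.

5


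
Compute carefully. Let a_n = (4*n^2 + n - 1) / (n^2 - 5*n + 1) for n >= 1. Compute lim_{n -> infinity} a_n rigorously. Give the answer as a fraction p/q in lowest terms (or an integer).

Divide numerator and denominator by n^2, the highest power:
numerator / n^2 = 4 + 1/n - 1/n^2
denominator / n^2 = 1 - 5/n + n^(-2)
As n -> infinity, all terms of the form c/n^k (k >= 1) tend to 0.
So numerator / n^2 -> 4 and denominator / n^2 -> 1.
Therefore lim a_n = 4.

4


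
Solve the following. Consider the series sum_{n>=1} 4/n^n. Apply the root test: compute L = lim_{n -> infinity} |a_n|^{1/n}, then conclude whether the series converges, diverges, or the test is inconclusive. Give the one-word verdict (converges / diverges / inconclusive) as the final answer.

Let a_n denote the general term. Form |a_n|^(1/n) and simplify:
|a_n|^(1/n) = 2^(2/n)/n
Take the limit as n -> infinity: L = 0.
Since L = 0 < 1, the root test implies convergence.

converges
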